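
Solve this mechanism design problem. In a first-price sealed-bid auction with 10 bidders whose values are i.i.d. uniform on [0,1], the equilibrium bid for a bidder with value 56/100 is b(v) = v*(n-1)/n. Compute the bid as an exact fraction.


Step 1: The symmetric BNE bidding function is b(v) = v * (n-1) / n
Step 2: Substitute v = 14/25 and n = 10
Step 3: b = 14/25 * 9/10
Step 4: b = 63/125

63/125


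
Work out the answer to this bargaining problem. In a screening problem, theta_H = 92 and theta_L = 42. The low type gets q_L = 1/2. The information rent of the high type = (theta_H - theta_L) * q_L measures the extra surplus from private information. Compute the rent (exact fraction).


Step 1: theta_H - theta_L = 92 - 42 = 50
Step 2: Information rent = (theta_H - theta_L) * q_L
Step 3: = 50 * 1/2
Step 4: = 25

25


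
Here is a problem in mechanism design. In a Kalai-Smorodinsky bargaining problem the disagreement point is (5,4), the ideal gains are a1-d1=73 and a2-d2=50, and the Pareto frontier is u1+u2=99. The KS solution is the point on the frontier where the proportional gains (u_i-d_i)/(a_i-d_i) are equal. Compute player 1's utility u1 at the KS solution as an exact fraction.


Step 1: At the KS point, (u1-d1)/r1 = (u2-d2)/r2 = t and u1+u2 = 99
Step 2: u1 = d1 + r1*t and u2 = d2 + r2*t, so (d1 + r1*t) + (d2 + r2*t) = 99
Step 3: t = (99 - 5 - 4)/(73 + 50) = 90/123 = 30/41
Step 4: u1 = d1 + r1*t = 5 + 73 * 30/41 = 2395/41
Step 5: (Check: u2 = d2 + r2*t = 1664/41; u1+u2 = 2395/41 + 1664/41 = 99, on the frontier.)

2395/41


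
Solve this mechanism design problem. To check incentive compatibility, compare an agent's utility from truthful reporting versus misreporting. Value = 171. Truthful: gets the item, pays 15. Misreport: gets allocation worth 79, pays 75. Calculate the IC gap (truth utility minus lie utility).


Step 1: U(truth) = value - payment = 171 - 15 = 156
Step 2: U(lie) = allocation - payment = 79 - 75 = 4
Step 3: IC gap = 156 - 4 = 152

152


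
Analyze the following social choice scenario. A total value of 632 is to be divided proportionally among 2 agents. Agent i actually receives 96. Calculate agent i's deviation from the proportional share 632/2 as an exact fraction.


Step 1: Proportional share = 632/2 = 316
Step 2: Agent's actual allocation = 96
Step 3: Excess = 96 - 316 = -220

-220


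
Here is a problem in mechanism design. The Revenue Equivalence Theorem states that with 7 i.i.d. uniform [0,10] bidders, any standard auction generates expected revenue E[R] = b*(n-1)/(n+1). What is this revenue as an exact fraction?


Step 1: By Revenue Equivalence, expected revenue = b*(n-1)/(n+1)
Step 2: Substituting n = 7, b = 10
Step 3: Revenue = 10*(7-1)/(7+1) = 10*6/8
Step 4: Revenue = 60/8 = 15/2

15/2


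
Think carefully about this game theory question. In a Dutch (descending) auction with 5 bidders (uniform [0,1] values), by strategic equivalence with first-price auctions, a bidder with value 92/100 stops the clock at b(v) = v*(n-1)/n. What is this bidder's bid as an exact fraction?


Step 1: Dutch auctions are strategically equivalent to first-price auctions
Step 2: The equilibrium bid is b(v) = v*(n-1)/n
Step 3: b = 23/25 * 4/5
Step 4: b = 92/125

92/125


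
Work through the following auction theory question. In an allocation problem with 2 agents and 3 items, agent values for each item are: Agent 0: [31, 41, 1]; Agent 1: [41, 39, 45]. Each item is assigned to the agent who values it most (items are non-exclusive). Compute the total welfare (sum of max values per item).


Step 1: For each item, find the maximum value among all agents.
Step 2: Item 0 -> Agent 1 (value 41)
Step 3: Item 1 -> Agent 0 (value 41)
Step 4: Item 2 -> Agent 1 (value 45)
Step 5: Total welfare = 41 + 41 + 45 = 127

127


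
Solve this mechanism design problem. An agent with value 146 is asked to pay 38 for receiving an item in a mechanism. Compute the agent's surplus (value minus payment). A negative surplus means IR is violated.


Step 1: Surplus = value - payment = 146 - 38 = 108
Step 2: IR is satisfied (surplus >= 0)

108


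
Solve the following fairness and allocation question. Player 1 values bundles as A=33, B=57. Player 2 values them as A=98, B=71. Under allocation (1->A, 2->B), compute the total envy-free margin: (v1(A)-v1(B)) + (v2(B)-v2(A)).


Step 1: Player 1's margin = v1(A) - v1(B) = 33 - 57 = -24
Step 2: Player 2's margin = v2(B) - v2(A) = 71 - 98 = -27
Step 3: Total margin = -24 + -27 = -51

-51


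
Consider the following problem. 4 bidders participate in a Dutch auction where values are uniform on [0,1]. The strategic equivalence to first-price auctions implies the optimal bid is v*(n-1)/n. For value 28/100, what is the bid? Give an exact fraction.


Step 1: Dutch auctions are strategically equivalent to first-price auctions
Step 2: The equilibrium bid is b(v) = v*(n-1)/n
Step 3: b = 7/25 * 3/4
Step 4: b = 21/100

21/100


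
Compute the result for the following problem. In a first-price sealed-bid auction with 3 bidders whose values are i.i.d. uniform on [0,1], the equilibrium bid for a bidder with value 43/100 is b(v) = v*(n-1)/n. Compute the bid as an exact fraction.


Step 1: The symmetric BNE bidding function is b(v) = v * (n-1) / n
Step 2: Substitute v = 43/100 and n = 3
Step 3: b = 43/100 * 2/3
Step 4: b = 43/150

43/150


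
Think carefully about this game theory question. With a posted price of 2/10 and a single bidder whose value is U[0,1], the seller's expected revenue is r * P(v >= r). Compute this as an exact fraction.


Step 1: Posted price r = 1/5, value support [0,1]
Step 2: P(v >= r) = (1 - 1/5)/1 = 4/5
Step 3: Expected revenue = r * P(v >= r) = 1/5 * 4/5
Step 4: Revenue = 4/25

4/25


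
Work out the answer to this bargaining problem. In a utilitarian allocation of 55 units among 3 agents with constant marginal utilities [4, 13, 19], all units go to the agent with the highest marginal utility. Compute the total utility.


Step 1: The marginal utilities are [4, 13, 19]
Step 2: The highest marginal utility is 19
Step 3: All 55 units go to that agent
Step 4: Total utility = 19 * 55 = 1045

1045


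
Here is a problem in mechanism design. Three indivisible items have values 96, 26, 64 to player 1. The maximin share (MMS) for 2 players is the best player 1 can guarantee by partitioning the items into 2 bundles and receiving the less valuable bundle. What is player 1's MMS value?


Step 1: Item values = 96, 26, 64
Step 2: Enumerate all 2-bundle partitions and take the smaller bundle:
  Partition 1: {96} vs {26,64} -> bundles 96, 90; min = 90
  Partition 2: {26} vs {96,64} -> bundles 26, 160; min = 26
  Partition 3: {64} vs {96,26} -> bundles 64, 122; min = 64
Step 3: MMS = max(90, 26, 64) = 90

90


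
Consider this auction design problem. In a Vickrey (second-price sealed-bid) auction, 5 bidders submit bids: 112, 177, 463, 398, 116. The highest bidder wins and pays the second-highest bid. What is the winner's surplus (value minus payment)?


Step 1: Sort bids in descending order: 463, 398, 177, 116, 112
Step 2: The winning bid is the highest: 463
Step 3: The payment equals the second-highest bid: 398
Step 4: Surplus = winner's bid - payment = 463 - 398 = 65

65


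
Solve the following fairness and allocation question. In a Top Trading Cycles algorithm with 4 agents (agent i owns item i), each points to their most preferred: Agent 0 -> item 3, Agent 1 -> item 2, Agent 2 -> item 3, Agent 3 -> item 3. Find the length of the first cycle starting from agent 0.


Step 1: Trace the pointer graph from agent 0: 0 -> 3 -> 3
Step 2: A cycle is detected when we revisit agent 3
Step 3: The cycle is: 3 -> 3
Step 4: Cycle length = 1

1


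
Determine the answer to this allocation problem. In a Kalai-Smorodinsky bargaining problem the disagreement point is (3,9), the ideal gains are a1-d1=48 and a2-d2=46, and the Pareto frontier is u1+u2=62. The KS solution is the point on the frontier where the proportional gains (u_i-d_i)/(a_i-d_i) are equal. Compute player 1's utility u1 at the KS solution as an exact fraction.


Step 1: At the KS point, (u1-d1)/r1 = (u2-d2)/r2 = t and u1+u2 = 62
Step 2: u1 = d1 + r1*t and u2 = d2 + r2*t, so (d1 + r1*t) + (d2 + r2*t) = 62
Step 3: t = (62 - 3 - 9)/(48 + 46) = 50/94 = 25/47
Step 4: u1 = d1 + r1*t = 3 + 48 * 25/47 = 1341/47
Step 5: (Check: u2 = d2 + r2*t = 1573/47; u1+u2 = 1341/47 + 1573/47 = 62, on the frontier.)

1341/47


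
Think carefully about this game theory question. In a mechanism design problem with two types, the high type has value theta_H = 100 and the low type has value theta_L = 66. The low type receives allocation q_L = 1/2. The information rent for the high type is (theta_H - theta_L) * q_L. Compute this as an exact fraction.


Step 1: theta_H - theta_L = 100 - 66 = 34
Step 2: Information rent = (theta_H - theta_L) * q_L
Step 3: = 34 * 1/2
Step 4: = 17

17


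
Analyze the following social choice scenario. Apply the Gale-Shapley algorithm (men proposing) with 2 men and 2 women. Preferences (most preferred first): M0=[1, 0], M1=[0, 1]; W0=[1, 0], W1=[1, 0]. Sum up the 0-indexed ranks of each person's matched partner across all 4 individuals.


Step 1: Run Gale-Shapley (men propose, women hold best offer):
  M0 proposes to W1; she accepts
  M1 proposes to W0; she accepts
Step 2: Final matching: W0-M1, W1-M0
Step 3: 0-indexed ranks (man's rank of his match, then woman's): 0 + 0 + 0 + 1
Step 4: Total rank sum = 1

1


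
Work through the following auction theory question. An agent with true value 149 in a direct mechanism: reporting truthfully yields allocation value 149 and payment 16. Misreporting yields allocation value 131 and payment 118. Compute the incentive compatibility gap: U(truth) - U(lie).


Step 1: U(truth) = value - payment = 149 - 16 = 133
Step 2: U(lie) = allocation - payment = 131 - 118 = 13
Step 3: IC gap = 133 - 13 = 120

120


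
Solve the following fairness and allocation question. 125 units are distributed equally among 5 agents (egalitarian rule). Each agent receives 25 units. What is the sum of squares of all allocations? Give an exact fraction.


Step 1: Each agent's share = 125/5 = 25
Step 2: Square of each share = (25)^2 = 625
Step 3: Sum of squares = 5 * 625 = 3125

3125


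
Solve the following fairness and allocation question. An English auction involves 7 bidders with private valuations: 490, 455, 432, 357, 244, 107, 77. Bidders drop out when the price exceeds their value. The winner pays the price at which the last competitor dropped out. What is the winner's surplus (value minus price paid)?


Step 1: Identify the highest value: 490
Step 2: Identify the second-highest value: 455
Step 3: The final price = second-highest value = 455
Step 4: Surplus = 490 - 455 = 35

35


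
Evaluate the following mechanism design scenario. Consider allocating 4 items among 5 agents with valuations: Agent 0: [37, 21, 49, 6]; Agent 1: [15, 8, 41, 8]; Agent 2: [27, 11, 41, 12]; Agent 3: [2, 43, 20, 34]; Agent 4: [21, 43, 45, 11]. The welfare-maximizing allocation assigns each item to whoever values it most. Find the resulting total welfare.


Step 1: For each item, find the maximum value among all agents.
Step 2: Item 0 -> Agent 0 (value 37)
Step 3: Item 1 -> Agent 3 (value 43)
Step 4: Item 2 -> Agent 0 (value 49)
Step 5: Item 3 -> Agent 3 (value 34)
Step 6: Total welfare = 37 + 43 + 49 + 34 = 163

163


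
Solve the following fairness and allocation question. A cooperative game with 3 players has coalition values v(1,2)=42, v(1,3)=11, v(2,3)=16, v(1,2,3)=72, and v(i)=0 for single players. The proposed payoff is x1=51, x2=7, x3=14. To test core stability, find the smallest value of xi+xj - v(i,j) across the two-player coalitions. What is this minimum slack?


Step 1: Slack for coalition (1,2): x1+x2 - v12 = 58 - 42 = 16
Step 2: Slack for coalition (1,3): x1+x3 - v13 = 65 - 11 = 54
Step 3: Slack for coalition (2,3): x2+x3 - v23 = 21 - 16 = 5
Step 4: Minimum slack = min(16, 54, 5) = 5, attained by (2,3); no pair can gain by deviating, so the allocation is in the core

5


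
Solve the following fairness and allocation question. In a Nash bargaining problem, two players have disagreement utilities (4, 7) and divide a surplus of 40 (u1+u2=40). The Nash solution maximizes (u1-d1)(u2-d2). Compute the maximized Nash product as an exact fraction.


Step 1: The Nash solution splits surplus symmetrically above the disagreement point
Step 2: u1 = (total + d1 - d2)/2 = (40 + 4 - 7)/2 = 37/2
Step 3: u2 = (total - d1 + d2)/2 = (40 - 4 + 7)/2 = 43/2
Step 4: Nash product = (37/2 - 4) * (43/2 - 7)
Step 5: = 29/2 * 29/2 = 841/4

841/4


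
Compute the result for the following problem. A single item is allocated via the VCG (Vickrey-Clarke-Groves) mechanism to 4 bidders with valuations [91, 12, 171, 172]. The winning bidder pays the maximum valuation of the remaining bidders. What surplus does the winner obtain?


Step 1: The winner is the agent with the highest value: agent 3 with value 172
Step 2: Values of other agents: [91, 12, 171]
Step 3: VCG payment = max of others' values = 171
Step 4: Surplus = 172 - 171 = 1

1


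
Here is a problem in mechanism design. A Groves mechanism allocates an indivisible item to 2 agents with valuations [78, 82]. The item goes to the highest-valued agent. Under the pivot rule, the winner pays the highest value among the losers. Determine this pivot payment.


Step 1: The efficient winner is agent 1 with value 82
Step 2: Other agents' values: [78]
Step 3: Pivot payment = max(others) = 78
Step 4: The winner pays 78

78


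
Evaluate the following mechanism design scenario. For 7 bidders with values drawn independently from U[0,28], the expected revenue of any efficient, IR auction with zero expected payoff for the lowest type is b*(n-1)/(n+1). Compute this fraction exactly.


Step 1: By Revenue Equivalence, expected revenue = b*(n-1)/(n+1)
Step 2: Substituting n = 7, b = 28
Step 3: Revenue = 28*(7-1)/(7+1) = 28*6/8
Step 4: Revenue = 168/8 = 21

21


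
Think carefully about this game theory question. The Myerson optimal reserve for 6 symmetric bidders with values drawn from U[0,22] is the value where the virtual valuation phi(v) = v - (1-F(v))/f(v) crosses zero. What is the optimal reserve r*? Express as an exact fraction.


Step 1: For U[0,22], F(v) = v/22 and f(v) = 1/22
Step 2: phi(v) = v - (1 - v/22)/(1/22) = v - (22 - v) = 2v - 22
Step 3: Set phi(r*) = 0: 2r* - 22 = 0
Step 4: r* = 22/2 = 11 (the number of bidders n = 6 does not enter)

11


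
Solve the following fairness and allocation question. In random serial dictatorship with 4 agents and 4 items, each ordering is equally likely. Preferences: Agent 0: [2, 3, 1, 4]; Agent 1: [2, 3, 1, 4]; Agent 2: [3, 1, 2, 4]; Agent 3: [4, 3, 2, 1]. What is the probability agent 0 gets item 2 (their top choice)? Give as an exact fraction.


Step 1: Agent 0 wants item 2
Step 2: There are 24 possible orderings of agents
Step 3: In 12 orderings, agent 0 gets item 2
Step 4: Probability = 12/24 = 1/2

1/2


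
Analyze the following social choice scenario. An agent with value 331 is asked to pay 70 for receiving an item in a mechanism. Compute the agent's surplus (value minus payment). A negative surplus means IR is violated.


Step 1: Surplus = value - payment = 331 - 70 = 261
Step 2: IR is satisfied (surplus >= 0)

261


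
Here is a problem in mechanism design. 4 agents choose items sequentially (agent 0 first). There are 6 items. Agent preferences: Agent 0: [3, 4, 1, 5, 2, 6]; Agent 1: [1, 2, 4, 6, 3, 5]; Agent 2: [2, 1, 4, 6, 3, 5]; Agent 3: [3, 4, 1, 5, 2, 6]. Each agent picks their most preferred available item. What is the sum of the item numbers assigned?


Step 1: Agent 0 picks item 3
Step 2: Agent 1 picks item 1
Step 3: Agent 2 picks item 2
Step 4: Agent 3 picks item 4
Step 5: Sum = 3 + 1 + 2 + 4 = 10

10


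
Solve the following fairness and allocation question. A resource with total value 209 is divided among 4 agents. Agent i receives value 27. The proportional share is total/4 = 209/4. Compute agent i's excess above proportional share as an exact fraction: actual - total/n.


Step 1: Proportional share = 209/4
Step 2: Agent's actual allocation = 27
Step 3: Excess = 27 - 209/4 = -101/4

-101/4


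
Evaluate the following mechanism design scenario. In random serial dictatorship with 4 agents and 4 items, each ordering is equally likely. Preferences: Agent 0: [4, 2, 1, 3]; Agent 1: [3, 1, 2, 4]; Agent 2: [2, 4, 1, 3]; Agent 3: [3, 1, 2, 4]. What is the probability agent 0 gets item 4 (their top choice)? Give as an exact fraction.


Step 1: Agent 0 wants item 4
Step 2: There are 24 possible orderings of agents
Step 3: In 24 orderings, agent 0 gets item 4
Step 4: Probability = 24/24 = 1

1


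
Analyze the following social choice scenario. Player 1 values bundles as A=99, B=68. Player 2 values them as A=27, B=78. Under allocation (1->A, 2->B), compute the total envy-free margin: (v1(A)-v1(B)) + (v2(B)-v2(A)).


Step 1: Player 1's margin = v1(A) - v1(B) = 99 - 68 = 31
Step 2: Player 2's margin = v2(B) - v2(A) = 78 - 27 = 51
Step 3: Total margin = 31 + 51 = 82

82


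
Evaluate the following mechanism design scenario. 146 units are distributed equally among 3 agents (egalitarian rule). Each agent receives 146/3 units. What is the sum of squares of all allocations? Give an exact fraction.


Step 1: Each agent's share = 146/3
Step 2: Square of each share = (146/3)^2 = 21316/9
Step 3: Sum of squares = 3 * 21316/9 = 21316/3

21316/3


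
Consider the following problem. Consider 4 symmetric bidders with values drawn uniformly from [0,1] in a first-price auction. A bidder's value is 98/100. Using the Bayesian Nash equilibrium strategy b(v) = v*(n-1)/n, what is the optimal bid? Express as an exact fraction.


Step 1: The symmetric BNE bidding function is b(v) = v * (n-1) / n
Step 2: Substitute v = 49/50 and n = 4
Step 3: b = 49/50 * 3/4
Step 4: b = 147/200

147/200


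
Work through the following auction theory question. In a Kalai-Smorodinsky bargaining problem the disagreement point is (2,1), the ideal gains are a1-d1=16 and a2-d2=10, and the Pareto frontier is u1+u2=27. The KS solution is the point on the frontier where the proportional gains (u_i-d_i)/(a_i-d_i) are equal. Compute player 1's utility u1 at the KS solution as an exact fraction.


Step 1: At the KS point, (u1-d1)/r1 = (u2-d2)/r2 = t and u1+u2 = 27
Step 2: u1 = d1 + r1*t and u2 = d2 + r2*t, so (d1 + r1*t) + (d2 + r2*t) = 27
Step 3: t = (27 - 2 - 1)/(16 + 10) = 24/26 = 12/13
Step 4: u1 = d1 + r1*t = 2 + 16 * 12/13 = 218/13
Step 5: (Check: u2 = d2 + r2*t = 133/13; u1+u2 = 218/13 + 133/13 = 27, on the frontier.)

218/13


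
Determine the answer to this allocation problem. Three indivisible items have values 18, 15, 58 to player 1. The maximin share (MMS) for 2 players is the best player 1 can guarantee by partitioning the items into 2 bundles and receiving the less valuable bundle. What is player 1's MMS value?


Step 1: Item values = 18, 15, 58
Step 2: Enumerate all 2-bundle partitions and take the smaller bundle:
  Partition 1: {18} vs {15,58} -> bundles 18, 73; min = 18
  Partition 2: {15} vs {18,58} -> bundles 15, 76; min = 15
  Partition 3: {58} vs {18,15} -> bundles 58, 33; min = 33
Step 3: MMS = max(18, 15, 33) = 33

33


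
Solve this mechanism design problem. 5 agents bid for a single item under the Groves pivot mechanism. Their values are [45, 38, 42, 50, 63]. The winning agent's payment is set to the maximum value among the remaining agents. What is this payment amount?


Step 1: The efficient winner is agent 4 with value 63
Step 2: Other agents' values: [45, 38, 42, 50]
Step 3: Pivot payment = max(others) = 50
Step 4: The winner pays 50

50


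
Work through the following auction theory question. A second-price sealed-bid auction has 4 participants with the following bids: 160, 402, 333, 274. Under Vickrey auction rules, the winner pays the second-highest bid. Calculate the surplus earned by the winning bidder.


Step 1: Sort bids in descending order: 402, 333, 274, 160
Step 2: The winning bid is the highest: 402
Step 3: The payment equals the second-highest bid: 333
Step 4: Surplus = winner's bid - payment = 402 - 333 = 69

69


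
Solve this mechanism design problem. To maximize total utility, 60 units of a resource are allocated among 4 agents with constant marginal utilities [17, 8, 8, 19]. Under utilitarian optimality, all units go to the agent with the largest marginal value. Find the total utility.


Step 1: The marginal utilities are [17, 8, 8, 19]
Step 2: The highest marginal utility is 19
Step 3: All 60 units go to that agent
Step 4: Total utility = 19 * 60 = 1140

1140


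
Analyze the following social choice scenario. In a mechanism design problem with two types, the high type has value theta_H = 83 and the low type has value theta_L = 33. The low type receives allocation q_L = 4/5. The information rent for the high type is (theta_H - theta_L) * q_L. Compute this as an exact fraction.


Step 1: theta_H - theta_L = 83 - 33 = 50
Step 2: Information rent = (theta_H - theta_L) * q_L
Step 3: = 50 * 4/5
Step 4: = 40

40


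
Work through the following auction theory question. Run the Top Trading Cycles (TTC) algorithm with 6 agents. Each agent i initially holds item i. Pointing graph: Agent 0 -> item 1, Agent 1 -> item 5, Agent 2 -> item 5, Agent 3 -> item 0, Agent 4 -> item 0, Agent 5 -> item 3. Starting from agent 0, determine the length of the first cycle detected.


Step 1: Trace the pointer graph from agent 0: 0 -> 1 -> 5 -> 3 -> 0
Step 2: A cycle is detected when we revisit agent 0
Step 3: The cycle is: 0 -> 1 -> 5 -> 3 -> 0
Step 4: Cycle length = 4

4


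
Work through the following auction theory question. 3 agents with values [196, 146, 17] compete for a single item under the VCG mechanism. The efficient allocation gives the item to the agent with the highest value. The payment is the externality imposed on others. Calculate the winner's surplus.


Step 1: The winner is the agent with the highest value: agent 0 with value 196
Step 2: Values of other agents: [146, 17]
Step 3: VCG payment = max of others' values = 146
Step 4: Surplus = 196 - 146 = 50

50


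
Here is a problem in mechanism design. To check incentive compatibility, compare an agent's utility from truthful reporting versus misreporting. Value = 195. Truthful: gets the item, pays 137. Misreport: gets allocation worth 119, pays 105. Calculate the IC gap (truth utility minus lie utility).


Step 1: U(truth) = value - payment = 195 - 137 = 58
Step 2: U(lie) = allocation - payment = 119 - 105 = 14
Step 3: IC gap = 58 - 14 = 44

44


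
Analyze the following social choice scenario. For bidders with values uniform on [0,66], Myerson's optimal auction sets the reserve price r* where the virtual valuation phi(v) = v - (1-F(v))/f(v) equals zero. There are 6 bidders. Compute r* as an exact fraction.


Step 1: For U[0,66], F(v) = v/66 and f(v) = 1/66
Step 2: phi(v) = v - (1 - v/66)/(1/66) = v - (66 - v) = 2v - 66
Step 3: Set phi(r*) = 0: 2r* - 66 = 0
Step 4: r* = 66/2 = 33 (the number of bidders n = 6 does not enter)

33


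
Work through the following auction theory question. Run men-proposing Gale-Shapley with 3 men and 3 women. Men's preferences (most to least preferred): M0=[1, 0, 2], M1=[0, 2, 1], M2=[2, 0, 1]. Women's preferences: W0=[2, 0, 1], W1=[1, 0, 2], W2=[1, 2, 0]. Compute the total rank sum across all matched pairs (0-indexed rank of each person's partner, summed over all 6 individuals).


Step 1: Run Gale-Shapley (men propose, women hold best offer):
  M0 proposes to W1; she accepts
  M1 proposes to W0; she accepts
  M2 proposes to W2; she accepts
Step 2: Final matching: W0-M1, W1-M0, W2-M2
Step 3: 0-indexed ranks (man's rank of his match, then woman's): 0 + 2 + 0 + 1 + 0 + 1
Step 4: Total rank sum = 4

4


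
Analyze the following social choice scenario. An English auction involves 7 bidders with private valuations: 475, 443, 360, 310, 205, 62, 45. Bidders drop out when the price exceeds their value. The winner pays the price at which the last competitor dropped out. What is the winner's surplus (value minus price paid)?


Step 1: Identify the highest value: 475
Step 2: Identify the second-highest value: 443
Step 3: The final price = second-highest value = 443
Step 4: Surplus = 475 - 443 = 32

32


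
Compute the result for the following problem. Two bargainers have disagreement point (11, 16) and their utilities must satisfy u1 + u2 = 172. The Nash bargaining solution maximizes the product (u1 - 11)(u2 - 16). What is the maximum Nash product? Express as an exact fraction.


Step 1: The Nash solution splits surplus symmetrically above the disagreement point
Step 2: u1 = (total + d1 - d2)/2 = (172 + 11 - 16)/2 = 167/2
Step 3: u2 = (total - d1 + d2)/2 = (172 - 11 + 16)/2 = 177/2
Step 4: Nash product = (167/2 - 11) * (177/2 - 16)
Step 5: = 145/2 * 145/2 = 21025/4

21025/4


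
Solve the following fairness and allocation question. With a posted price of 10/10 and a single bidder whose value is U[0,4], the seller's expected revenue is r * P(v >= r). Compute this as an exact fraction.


Step 1: Posted price r = 1, value support [0,4]
Step 2: P(v >= r) = (4 - 1)/4 = 3/4
Step 3: Expected revenue = r * P(v >= r) = 1 * 3/4
Step 4: Revenue = 3/4

3/4


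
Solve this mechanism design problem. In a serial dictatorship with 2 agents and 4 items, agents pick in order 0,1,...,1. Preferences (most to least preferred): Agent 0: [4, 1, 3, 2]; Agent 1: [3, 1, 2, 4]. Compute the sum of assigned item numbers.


Step 1: Agent 0 picks item 4
Step 2: Agent 1 picks item 3
Step 3: Sum = 4 + 3 = 7

7


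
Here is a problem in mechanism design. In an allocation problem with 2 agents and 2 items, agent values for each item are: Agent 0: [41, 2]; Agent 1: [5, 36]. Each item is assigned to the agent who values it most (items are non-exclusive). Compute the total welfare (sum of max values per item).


Step 1: For each item, find the maximum value among all agents.
Step 2: Item 0 -> Agent 0 (value 41)
Step 3: Item 1 -> Agent 1 (value 36)
Step 4: Total welfare = 41 + 36 = 77

77


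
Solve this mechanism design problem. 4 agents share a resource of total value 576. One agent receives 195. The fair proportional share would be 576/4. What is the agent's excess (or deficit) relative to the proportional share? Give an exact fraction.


Step 1: Proportional share = 576/4 = 144
Step 2: Agent's actual allocation = 195
Step 3: Excess = 195 - 144 = 51

51


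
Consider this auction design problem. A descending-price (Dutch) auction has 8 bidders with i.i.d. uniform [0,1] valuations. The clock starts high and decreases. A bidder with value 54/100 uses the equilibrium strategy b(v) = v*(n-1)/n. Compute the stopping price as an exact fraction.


Step 1: Dutch auctions are strategically equivalent to first-price auctions
Step 2: The equilibrium bid is b(v) = v*(n-1)/n
Step 3: b = 27/50 * 7/8
Step 4: b = 189/400

189/400


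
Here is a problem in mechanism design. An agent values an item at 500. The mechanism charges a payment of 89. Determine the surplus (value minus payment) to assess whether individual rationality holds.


Step 1: Surplus = value - payment = 500 - 89 = 411
Step 2: IR is satisfied (surplus >= 0)

411


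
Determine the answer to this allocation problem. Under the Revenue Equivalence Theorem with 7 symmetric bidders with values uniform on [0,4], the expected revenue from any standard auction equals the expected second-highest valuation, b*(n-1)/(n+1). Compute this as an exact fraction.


Step 1: By Revenue Equivalence, expected revenue = b*(n-1)/(n+1)
Step 2: Substituting n = 7, b = 4
Step 3: Revenue = 4*(7-1)/(7+1) = 4*6/8
Step 4: Revenue = 24/8 = 3

3


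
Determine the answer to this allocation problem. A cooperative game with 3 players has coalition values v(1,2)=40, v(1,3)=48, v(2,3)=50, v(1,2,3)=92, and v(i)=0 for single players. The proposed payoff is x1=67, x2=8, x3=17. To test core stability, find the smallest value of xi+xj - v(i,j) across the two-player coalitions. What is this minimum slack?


Step 1: Slack for coalition (1,2): x1+x2 - v12 = 75 - 40 = 35
Step 2: Slack for coalition (1,3): x1+x3 - v13 = 84 - 48 = 36
Step 3: Slack for coalition (2,3): x2+x3 - v23 = 25 - 50 = -25
Step 4: Minimum slack = min(35, 36, -25) = -25, attained by (2,3); coalition (2,3) can block (slack < 0), so the allocation is not in the core

-25


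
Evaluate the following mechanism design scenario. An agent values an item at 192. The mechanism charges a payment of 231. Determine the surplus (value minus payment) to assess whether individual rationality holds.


Step 1: Surplus = value - payment = 192 - 231 = -39
Step 2: IR is violated (surplus < 0)

-39


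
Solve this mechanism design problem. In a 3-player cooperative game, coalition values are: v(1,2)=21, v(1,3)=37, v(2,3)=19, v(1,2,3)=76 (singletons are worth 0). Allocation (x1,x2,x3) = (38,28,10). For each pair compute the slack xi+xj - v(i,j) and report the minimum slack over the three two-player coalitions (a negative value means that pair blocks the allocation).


Step 1: Slack for coalition (1,2): x1+x2 - v12 = 66 - 21 = 45
Step 2: Slack for coalition (1,3): x1+x3 - v13 = 48 - 37 = 11
Step 3: Slack for coalition (2,3): x2+x3 - v23 = 38 - 19 = 19
Step 4: Minimum slack = min(45, 11, 19) = 11, attained by (1,3); no pair can gain by deviating, so the allocation is in the core

11


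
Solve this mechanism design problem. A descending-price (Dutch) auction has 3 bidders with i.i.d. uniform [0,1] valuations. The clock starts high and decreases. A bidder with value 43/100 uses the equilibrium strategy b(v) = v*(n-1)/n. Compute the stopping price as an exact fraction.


Step 1: Dutch auctions are strategically equivalent to first-price auctions
Step 2: The equilibrium bid is b(v) = v*(n-1)/n
Step 3: b = 43/100 * 2/3
Step 4: b = 43/150

43/150


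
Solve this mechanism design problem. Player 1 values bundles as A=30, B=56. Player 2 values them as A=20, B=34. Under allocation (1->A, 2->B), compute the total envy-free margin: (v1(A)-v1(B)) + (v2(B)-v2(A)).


Step 1: Player 1's margin = v1(A) - v1(B) = 30 - 56 = -26
Step 2: Player 2's margin = v2(B) - v2(A) = 34 - 20 = 14
Step 3: Total margin = -26 + 14 = -12

-12


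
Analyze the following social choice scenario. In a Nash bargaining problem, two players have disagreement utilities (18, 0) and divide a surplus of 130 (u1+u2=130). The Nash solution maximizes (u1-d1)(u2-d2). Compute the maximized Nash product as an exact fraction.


Step 1: The Nash solution splits surplus symmetrically above the disagreement point
Step 2: u1 = (total + d1 - d2)/2 = (130 + 18 - 0)/2 = 74
Step 3: u2 = (total - d1 + d2)/2 = (130 - 18 + 0)/2 = 56
Step 4: Nash product = (74 - 18) * (56 - 0)
Step 5: = 56 * 56 = 3136

3136


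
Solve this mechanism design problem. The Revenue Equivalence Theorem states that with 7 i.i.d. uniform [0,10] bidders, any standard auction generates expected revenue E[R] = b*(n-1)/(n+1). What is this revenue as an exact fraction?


Step 1: By Revenue Equivalence, expected revenue = b*(n-1)/(n+1)
Step 2: Substituting n = 7, b = 10
Step 3: Revenue = 10*(7-1)/(7+1) = 10*6/8
Step 4: Revenue = 60/8 = 15/2

15/2


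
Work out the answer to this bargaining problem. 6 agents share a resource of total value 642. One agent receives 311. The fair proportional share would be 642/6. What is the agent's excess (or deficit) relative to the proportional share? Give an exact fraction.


Step 1: Proportional share = 642/6 = 107
Step 2: Agent's actual allocation = 311
Step 3: Excess = 311 - 107 = 204

204


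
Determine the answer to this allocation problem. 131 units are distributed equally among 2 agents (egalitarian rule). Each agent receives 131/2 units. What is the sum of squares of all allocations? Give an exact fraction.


Step 1: Each agent's share = 131/2
Step 2: Square of each share = (131/2)^2 = 17161/4
Step 3: Sum of squares = 2 * 17161/4 = 17161/2

17161/2


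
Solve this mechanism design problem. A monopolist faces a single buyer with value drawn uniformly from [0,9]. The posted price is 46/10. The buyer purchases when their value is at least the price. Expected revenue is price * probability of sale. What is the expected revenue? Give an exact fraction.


Step 1: Posted price r = 23/5, value support [0,9]
Step 2: P(v >= r) = (9 - 23/5)/9 = 22/45
Step 3: Expected revenue = r * P(v >= r) = 23/5 * 22/45
Step 4: Revenue = 506/225

506/225


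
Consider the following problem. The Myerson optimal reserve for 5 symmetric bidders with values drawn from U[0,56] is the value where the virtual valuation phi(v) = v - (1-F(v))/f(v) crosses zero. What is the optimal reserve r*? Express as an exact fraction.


Step 1: For U[0,56], F(v) = v/56 and f(v) = 1/56
Step 2: phi(v) = v - (1 - v/56)/(1/56) = v - (56 - v) = 2v - 56
Step 3: Set phi(r*) = 0: 2r* - 56 = 0
Step 4: r* = 56/2 = 28 (the number of bidders n = 5 does not enter)

28


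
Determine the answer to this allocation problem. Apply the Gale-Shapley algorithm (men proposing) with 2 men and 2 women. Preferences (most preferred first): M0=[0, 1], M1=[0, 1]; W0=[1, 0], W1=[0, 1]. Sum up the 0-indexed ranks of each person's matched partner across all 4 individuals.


Step 1: Run Gale-Shapley (men propose, women hold best offer):
  M0 proposes to W0; she accepts
  M1 proposes to W0; she switches from M0
  M0 proposes to W1; she accepts
Step 2: Final matching: W0-M1, W1-M0
Step 3: 0-indexed ranks (man's rank of his match, then woman's): 0 + 0 + 1 + 0
Step 4: Total rank sum = 1

1


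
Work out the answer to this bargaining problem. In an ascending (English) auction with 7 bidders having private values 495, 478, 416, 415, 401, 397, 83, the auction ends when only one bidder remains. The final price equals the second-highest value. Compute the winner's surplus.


Step 1: Identify the highest value: 495
Step 2: Identify the second-highest value: 478
Step 3: The final price = second-highest value = 478
Step 4: Surplus = 495 - 478 = 17

17


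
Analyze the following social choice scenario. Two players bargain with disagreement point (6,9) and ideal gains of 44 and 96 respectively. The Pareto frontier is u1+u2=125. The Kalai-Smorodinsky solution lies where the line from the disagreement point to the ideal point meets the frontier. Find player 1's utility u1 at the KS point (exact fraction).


Step 1: At the KS point, (u1-d1)/r1 = (u2-d2)/r2 = t and u1+u2 = 125
Step 2: u1 = d1 + r1*t and u2 = d2 + r2*t, so (d1 + r1*t) + (d2 + r2*t) = 125
Step 3: t = (125 - 6 - 9)/(44 + 96) = 110/140 = 11/14
Step 4: u1 = d1 + r1*t = 6 + 44 * 11/14 = 284/7
Step 5: (Check: u2 = d2 + r2*t = 591/7; u1+u2 = 284/7 + 591/7 = 125, on the frontier.)

284/7


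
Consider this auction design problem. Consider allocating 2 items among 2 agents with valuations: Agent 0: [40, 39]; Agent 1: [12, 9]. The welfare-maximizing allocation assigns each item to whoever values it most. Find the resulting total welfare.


Step 1: For each item, find the maximum value among all agents.
Step 2: Item 0 -> Agent 0 (value 40)
Step 3: Item 1 -> Agent 0 (value 39)
Step 4: Total welfare = 40 + 39 = 79

79


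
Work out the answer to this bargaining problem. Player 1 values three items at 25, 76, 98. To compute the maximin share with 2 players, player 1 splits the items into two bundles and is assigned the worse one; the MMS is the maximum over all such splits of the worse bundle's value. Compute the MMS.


Step 1: Item values = 25, 76, 98
Step 2: Enumerate all 2-bundle partitions and take the smaller bundle:
  Partition 1: {25} vs {76,98} -> bundles 25, 174; min = 25
  Partition 2: {76} vs {25,98} -> bundles 76, 123; min = 76
  Partition 3: {98} vs {25,76} -> bundles 98, 101; min = 98
Step 3: MMS = max(25, 76, 98) = 98

98


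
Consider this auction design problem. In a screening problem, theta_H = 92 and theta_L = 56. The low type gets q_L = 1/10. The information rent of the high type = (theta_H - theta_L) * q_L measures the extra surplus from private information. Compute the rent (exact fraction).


Step 1: theta_H - theta_L = 92 - 56 = 36
Step 2: Information rent = (theta_H - theta_L) * q_L
Step 3: = 36 * 1/10
Step 4: = 18/5

18/5


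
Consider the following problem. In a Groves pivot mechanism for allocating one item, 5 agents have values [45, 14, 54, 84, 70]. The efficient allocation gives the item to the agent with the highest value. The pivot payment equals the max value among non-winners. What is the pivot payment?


Step 1: The efficient winner is agent 3 with value 84
Step 2: Other agents' values: [45, 14, 54, 70]
Step 3: Pivot payment = max(others) = 70
Step 4: The winner pays 70

70


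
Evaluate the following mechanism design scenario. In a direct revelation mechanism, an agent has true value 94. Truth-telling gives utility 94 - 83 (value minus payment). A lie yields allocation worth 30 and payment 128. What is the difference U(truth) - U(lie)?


Step 1: U(truth) = value - payment = 94 - 83 = 11
Step 2: U(lie) = allocation - payment = 30 - 128 = -98
Step 3: IC gap = 11 - (-98) = 109

109


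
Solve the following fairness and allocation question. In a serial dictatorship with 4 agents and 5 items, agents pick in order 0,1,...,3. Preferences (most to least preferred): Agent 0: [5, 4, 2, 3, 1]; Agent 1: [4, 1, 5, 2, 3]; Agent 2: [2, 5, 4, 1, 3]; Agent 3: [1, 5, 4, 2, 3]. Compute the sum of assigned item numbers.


Step 1: Agent 0 picks item 5
Step 2: Agent 1 picks item 4
Step 3: Agent 2 picks item 2
Step 4: Agent 3 picks item 1
Step 5: Sum = 5 + 4 + 2 + 1 = 12

12


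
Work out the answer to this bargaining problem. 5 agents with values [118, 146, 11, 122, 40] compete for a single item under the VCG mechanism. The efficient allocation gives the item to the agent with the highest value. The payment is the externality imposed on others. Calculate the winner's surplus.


Step 1: The winner is the agent with the highest value: agent 1 with value 146
Step 2: Values of other agents: [118, 11, 122, 40]
Step 3: VCG payment = max of others' values = 122
Step 4: Surplus = 146 - 122 = 24

24


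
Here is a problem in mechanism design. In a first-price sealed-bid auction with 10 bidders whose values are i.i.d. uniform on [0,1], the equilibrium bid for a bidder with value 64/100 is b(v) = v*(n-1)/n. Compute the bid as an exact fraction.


Step 1: The symmetric BNE bidding function is b(v) = v * (n-1) / n
Step 2: Substitute v = 16/25 and n = 10
Step 3: b = 16/25 * 9/10
Step 4: b = 72/125

72/125


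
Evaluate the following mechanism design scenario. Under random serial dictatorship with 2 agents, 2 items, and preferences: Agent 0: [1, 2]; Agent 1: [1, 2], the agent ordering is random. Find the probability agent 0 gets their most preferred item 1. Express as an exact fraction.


Step 1: Agent 0 wants item 1
Step 2: There are 2 possible orderings of agents
Step 3: In 1 orderings, agent 0 gets item 1
Step 4: Probability = 1/2

1/2


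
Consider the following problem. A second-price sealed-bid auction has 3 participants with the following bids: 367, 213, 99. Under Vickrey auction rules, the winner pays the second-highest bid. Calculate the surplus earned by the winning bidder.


Step 1: Sort bids in descending order: 367, 213, 99
Step 2: The winning bid is the highest: 367
Step 3: The payment equals the second-highest bid: 213
Step 4: Surplus = winner's bid - payment = 367 - 213 = 154

154


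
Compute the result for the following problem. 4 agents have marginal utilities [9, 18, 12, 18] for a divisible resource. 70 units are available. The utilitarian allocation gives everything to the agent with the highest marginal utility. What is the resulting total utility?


Step 1: The marginal utilities are [9, 18, 12, 18]
Step 2: The highest marginal utility is 18
Step 3: All 70 units go to that agent
Step 4: Total utility = 18 * 70 = 1260

1260
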